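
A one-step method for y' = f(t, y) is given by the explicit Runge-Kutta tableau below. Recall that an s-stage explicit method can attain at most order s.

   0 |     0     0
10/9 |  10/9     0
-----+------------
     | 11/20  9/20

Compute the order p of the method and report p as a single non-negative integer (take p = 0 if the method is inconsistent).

2

b = (11/20, 9/20)
c = (0, 10/9)
Σ b_i: 11/20·1 + 9/20·1 = 1 ✓
b·c: 9/20·10/9 = 1/2 ✓; 2 stages ⇒ order 2.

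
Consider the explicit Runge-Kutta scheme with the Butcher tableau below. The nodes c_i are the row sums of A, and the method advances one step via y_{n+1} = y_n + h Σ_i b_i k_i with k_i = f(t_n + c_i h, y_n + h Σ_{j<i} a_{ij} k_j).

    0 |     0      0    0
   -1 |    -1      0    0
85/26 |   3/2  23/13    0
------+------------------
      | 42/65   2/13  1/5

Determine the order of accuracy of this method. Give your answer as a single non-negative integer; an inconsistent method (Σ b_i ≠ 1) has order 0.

b = (42/65, 2/13, 1/5)
c = (0, -1, 85/26)
Ac = (0, 0, -23/13)
Σ b_i: 42/65·1 + 2/13·1 + 1/5·1 = 1 ✓
b·c: 2/13·(-1) + 1/5·85/26 = 1/2 ✓
b·c²: 2/13·1 + 1/5·7225/676 = 1549/676 ≠ 1/3 ⇒ order 2.
b·Ac: 1/5·(-23/13) = -23/65 ≠ 1/6

2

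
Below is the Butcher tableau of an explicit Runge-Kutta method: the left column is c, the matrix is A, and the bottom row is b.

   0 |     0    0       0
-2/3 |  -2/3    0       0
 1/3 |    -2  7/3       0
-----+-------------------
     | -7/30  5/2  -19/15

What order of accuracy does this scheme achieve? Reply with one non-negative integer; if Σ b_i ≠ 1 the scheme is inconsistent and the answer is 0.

1

b = (-7/30, 5/2, -19/15)
c = (0, -2/3, 1/3)
Ac = (0, 0, -14/9)
Σ b_i: (-7/30)·1 + 5/2·1 + (-19/15)·1 = 1 ✓
b·c: 5/2·(-2/3) + (-19/15)·1/3 = -94/45 ≠ 1/2 ⇒ order 1.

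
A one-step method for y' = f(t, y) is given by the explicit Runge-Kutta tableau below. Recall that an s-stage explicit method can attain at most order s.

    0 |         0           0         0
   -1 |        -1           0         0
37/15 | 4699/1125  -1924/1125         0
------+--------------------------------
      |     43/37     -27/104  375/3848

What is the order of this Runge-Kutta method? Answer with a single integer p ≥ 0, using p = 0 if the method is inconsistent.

3

b = (43/37, -27/104, 375/3848)
c = (0, -1, 37/15)
Ac = (0, 0, 1924/1125)
Σ b_i: 43/37·1 + (-27/104)·1 + 375/3848·1 = 1 ✓
b·c: (-27/104)·(-1) + 375/3848·37/15 = 1/2 ✓
b·c²: (-27/104)·1 + 375/3848·1369/225 = 1/3 ✓
b·Ac: 375/3848·1924/1125 = 1/6 ✓; 3 stages ⇒ order 3.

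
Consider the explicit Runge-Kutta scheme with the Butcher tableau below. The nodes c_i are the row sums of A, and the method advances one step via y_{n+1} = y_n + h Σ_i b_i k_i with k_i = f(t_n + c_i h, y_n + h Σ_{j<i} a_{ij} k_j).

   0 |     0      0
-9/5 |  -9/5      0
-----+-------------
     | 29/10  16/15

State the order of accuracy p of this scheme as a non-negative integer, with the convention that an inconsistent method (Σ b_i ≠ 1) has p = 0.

0

b = (29/10, 16/15)
c = (0, -9/5)
Σ b_i: 29/10·1 + 16/15·1 = 119/30 ≠ 1 ⇒ order 0.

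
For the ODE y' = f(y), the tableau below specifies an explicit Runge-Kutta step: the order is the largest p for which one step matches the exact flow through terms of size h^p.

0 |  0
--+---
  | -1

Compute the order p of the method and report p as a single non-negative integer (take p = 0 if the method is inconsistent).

b = (-1)
c = (0)
Σ b_i: (-1)·1 = -1 ≠ 1 ⇒ order 0.

0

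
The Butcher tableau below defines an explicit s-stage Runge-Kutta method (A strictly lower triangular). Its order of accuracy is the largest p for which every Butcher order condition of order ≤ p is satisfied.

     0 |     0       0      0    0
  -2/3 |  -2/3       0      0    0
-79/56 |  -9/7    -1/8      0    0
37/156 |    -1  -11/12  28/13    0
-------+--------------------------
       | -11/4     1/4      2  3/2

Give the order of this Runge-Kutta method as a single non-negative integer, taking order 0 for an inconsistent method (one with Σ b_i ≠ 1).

b = (-11/4, 1/4, 2, 3/2)
c = (0, -2/3, -79/56, 37/156)
Ac = (0, 0, 1/12, -284/117)
Σ b_i: (-11/4)·1 + 1/4·1 + 2·1 + 3/2·1 = 1 ✓
b·c: 1/4·(-2/3) + 2·(-79/56) + 3/2·37/156 = -5749/2184 ≠ 1/2 ⇒ order 1.

1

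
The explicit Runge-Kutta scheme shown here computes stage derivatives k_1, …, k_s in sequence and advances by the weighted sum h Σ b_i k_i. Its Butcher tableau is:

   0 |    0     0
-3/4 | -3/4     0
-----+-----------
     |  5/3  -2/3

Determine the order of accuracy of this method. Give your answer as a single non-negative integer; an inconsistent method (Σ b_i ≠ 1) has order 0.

b = (5/3, -2/3)
c = (0, -3/4)
Σ b_i: 5/3·1 + (-2/3)·1 = 1 ✓
b·c: (-2/3)·(-3/4) = 1/2 ✓; 2 stages ⇒ order 2.

2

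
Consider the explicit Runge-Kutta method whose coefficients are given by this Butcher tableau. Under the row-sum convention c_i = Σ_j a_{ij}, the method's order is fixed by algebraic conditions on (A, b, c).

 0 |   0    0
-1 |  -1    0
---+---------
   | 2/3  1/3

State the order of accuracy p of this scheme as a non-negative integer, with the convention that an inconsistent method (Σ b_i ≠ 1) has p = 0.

1

b = (2/3, 1/3)
c = (0, -1)
Σ b_i: 2/3·1 + 1/3·1 = 1 ✓
b·c: 1/3·(-1) = -1/3 ≠ 1/2 ⇒ order 1.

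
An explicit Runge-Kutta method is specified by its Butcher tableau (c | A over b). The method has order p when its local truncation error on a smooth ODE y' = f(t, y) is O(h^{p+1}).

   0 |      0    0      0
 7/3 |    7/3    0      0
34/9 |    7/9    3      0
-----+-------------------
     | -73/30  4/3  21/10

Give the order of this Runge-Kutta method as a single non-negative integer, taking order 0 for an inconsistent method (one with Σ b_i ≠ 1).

1

b = (-73/30, 4/3, 21/10)
c = (0, 7/3, 34/9)
Ac = (0, 0, 7)
Σ b_i: (-73/30)·1 + 4/3·1 + 21/10·1 = 1 ✓
b·c: 4/3·7/3 + 21/10·34/9 = 497/45 ≠ 1/2 ⇒ order 1.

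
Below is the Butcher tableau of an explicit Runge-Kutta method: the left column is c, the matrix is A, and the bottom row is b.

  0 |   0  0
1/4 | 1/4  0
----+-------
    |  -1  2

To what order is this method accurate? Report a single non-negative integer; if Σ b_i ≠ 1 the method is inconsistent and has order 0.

2

b = (-1, 2)
c = (0, 1/4)
Σ b_i: (-1)·1 + 2·1 = 1 ✓
b·c: 2·1/4 = 1/2 ✓; 2 stages ⇒ order 2.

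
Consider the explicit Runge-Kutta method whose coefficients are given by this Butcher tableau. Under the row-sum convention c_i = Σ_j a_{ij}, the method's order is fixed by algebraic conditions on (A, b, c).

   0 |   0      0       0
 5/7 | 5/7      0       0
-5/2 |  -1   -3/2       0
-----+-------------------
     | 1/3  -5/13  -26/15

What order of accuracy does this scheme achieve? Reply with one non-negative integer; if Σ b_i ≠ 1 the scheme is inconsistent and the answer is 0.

0

b = (1/3, -5/13, -26/15)
c = (0, 5/7, -5/2)
Ac = (0, 0, -15/14)
Σ b_i: 1/3·1 + (-5/13)·1 + (-26/15)·1 = -116/65 ≠ 1 ⇒ order 0.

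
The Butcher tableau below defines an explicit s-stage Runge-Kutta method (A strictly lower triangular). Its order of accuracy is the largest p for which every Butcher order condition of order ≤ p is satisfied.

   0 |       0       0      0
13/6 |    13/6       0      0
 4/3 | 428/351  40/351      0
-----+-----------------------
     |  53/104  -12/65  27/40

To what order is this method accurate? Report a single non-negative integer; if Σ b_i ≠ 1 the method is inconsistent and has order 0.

3

b = (53/104, -12/65, 27/40)
c = (0, 13/6, 4/3)
Ac = (0, 0, 20/81)
Σ b_i: 53/104·1 + (-12/65)·1 + 27/40·1 = 1 ✓
b·c: (-12/65)·13/6 + 27/40·4/3 = 1/2 ✓
b·c²: (-12/65)·169/36 + 27/40·16/9 = 1/3 ✓
b·Ac: 27/40·20/81 = 1/6 ✓; 3 stages ⇒ order 3.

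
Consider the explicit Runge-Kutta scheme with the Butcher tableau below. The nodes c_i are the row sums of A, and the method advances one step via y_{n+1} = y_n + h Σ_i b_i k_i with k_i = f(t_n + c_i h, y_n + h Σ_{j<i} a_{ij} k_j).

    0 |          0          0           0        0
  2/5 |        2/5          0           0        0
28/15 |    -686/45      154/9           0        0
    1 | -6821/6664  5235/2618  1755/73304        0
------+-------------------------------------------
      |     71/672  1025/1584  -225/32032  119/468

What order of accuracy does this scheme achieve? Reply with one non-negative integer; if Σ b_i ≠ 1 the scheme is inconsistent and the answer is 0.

4

b = (71/672, 1025/1584, -225/32032, 119/468)
c = (0, 2/5, 28/15, 1)
Ac = (0, 0, 308/45, 201/238)
Σ b_i: 71/672·1 + 1025/1584·1 + (-225/32032)·1 + 119/468·1 = 1 ✓
b·c: 1025/1584·2/5 + (-225/32032)·28/15 + 119/468·1 = 1/2 ✓
b·c²: 1025/1584·4/25 + (-225/32032)·784/225 + 119/468·1 = 1/3 ✓
b·Ac: (-225/32032)·308/45 + 119/468·201/238 = 1/6 ✓
b·c³: 1025/1584·8/125 + (-225/32032)·21952/3375 + 119/468·1 = 1/4 ✓
b·(c∘Ac): (-225/32032)·8624/675 + 119/468·201/238 = 1/8 ✓
b·Ac²: (-225/32032)·616/225 + 119/468·48/119 = 1/12 ✓
b·A²c: 119/468·39/238 = 1/24 ✓; 4 stages ⇒ order 4.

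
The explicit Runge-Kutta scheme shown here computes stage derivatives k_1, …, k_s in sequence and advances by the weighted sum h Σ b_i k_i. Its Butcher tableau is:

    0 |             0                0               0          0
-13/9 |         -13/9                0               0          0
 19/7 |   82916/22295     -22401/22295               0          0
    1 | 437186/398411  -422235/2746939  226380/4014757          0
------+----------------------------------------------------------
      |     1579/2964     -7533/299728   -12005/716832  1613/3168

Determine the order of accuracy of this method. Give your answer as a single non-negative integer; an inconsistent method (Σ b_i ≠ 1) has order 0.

b = (1579/2964, -7533/299728, -12005/716832, 1613/3168)
c = (0, -13/9, 19/7, 1)
Ac = (0, 0, 2489/1715, 605/1613)
Σ b_i: 1579/2964·1 + (-7533/299728)·1 + (-12005/716832)·1 + 1613/3168·1 = 1 ✓
b·c: (-7533/299728)·(-13/9) + (-12005/716832)·19/7 + 1613/3168·1 = 1/2 ✓
b·c²: (-7533/299728)·169/81 + (-12005/716832)·361/49 + 1613/3168·1 = 1/3 ✓
b·Ac: (-12005/716832)·2489/1715 + 1613/3168·605/1613 = 1/6 ✓
b·c³: (-7533/299728)·(-2197/729) + (-12005/716832)·6859/343 + 1613/3168·1 = 1/4 ✓
b·(c∘Ac): (-12005/716832)·47291/12005 + 1613/3168·605/1613 = 1/8 ✓
b·Ac²: (-12005/716832)·(-32357/15435) + 1613/3168·1375/14517 = 1/12 ✓
b·A²c: 1613/3168·132/1613 = 1/24 ✓; 4 stages ⇒ order 4.

4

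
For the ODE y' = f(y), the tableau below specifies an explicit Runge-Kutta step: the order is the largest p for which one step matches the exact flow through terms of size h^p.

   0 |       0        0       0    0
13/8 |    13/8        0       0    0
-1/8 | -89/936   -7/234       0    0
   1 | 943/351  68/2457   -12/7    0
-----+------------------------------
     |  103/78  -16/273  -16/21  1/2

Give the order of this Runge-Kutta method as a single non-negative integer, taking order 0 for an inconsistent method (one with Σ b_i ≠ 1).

b = (103/78, -16/273, -16/21, 1/2)
c = (0, 13/8, -1/8, 1)
Ac = (0, 0, -7/144, 7/27)
Σ b_i: 103/78·1 + (-16/273)·1 + (-16/21)·1 + 1/2·1 = 1 ✓
b·c: (-16/273)·13/8 + (-16/21)·(-1/8) + 1/2·1 = 1/2 ✓
b·c²: (-16/273)·169/64 + (-16/21)·1/64 + 1/2·1 = 1/3 ✓
b·Ac: (-16/21)·(-7/144) + 1/2·7/27 = 1/6 ✓
b·c³: (-16/273)·2197/512 + (-16/21)·(-1/512) + 1/2·1 = 1/4 ✓
b·(c∘Ac): (-16/21)·7/1152 + 1/2·7/27 = 1/8 ✓
b·Ac²: (-16/21)·(-91/1152) + 1/2·5/108 = 1/12 ✓
b·A²c: 1/2·1/12 = 1/24 ✓; 4 stages ⇒ order 4.

4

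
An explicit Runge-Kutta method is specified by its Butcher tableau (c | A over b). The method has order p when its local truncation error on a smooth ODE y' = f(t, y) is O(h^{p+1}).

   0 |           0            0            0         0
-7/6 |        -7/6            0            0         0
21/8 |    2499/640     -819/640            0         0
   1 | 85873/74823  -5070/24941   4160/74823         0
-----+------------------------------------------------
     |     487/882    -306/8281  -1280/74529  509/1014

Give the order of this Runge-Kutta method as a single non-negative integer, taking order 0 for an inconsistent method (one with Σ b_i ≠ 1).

b = (487/882, -306/8281, -1280/74529, 509/1014)
c = (0, -7/6, 21/8, 1)
Ac = (0, 0, 1911/1280, 195/509)
Σ b_i: 487/882·1 + (-306/8281)·1 + (-1280/74529)·1 + 509/1014·1 = 1 ✓
b·c: (-306/8281)·(-7/6) + (-1280/74529)·21/8 + 509/1014·1 = 1/2 ✓
b·c²: (-306/8281)·49/36 + (-1280/74529)·441/64 + 509/1014·1 = 1/3 ✓
b·Ac: (-1280/74529)·1911/1280 + 509/1014·195/509 = 1/6 ✓
b·c³: (-306/8281)·(-343/216) + (-1280/74529)·9261/512 + 509/1014·1 = 1/4 ✓
b·(c∘Ac): (-1280/74529)·40131/10240 + 509/1014·195/509 = 1/8 ✓
b·Ac²: (-1280/74529)·(-4459/2560) + 509/1014·325/3054 = 1/12 ✓
b·A²c: 509/1014·169/2036 = 1/24 ✓; 4 stages ⇒ order 4.

4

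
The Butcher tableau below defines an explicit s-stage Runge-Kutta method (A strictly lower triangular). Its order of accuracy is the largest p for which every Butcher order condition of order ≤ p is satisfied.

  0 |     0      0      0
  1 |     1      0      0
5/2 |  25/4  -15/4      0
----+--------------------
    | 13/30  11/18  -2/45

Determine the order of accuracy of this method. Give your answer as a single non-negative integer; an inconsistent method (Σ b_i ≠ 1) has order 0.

b = (13/30, 11/18, -2/45)
c = (0, 1, 5/2)
Ac = (0, 0, -15/4)
Σ b_i: 13/30·1 + 11/18·1 + (-2/45)·1 = 1 ✓
b·c: 11/18·1 + (-2/45)·5/2 = 1/2 ✓
b·c²: 11/18·1 + (-2/45)·25/4 = 1/3 ✓
b·Ac: (-2/45)·(-15/4) = 1/6 ✓; 3 stages ⇒ order 3.

3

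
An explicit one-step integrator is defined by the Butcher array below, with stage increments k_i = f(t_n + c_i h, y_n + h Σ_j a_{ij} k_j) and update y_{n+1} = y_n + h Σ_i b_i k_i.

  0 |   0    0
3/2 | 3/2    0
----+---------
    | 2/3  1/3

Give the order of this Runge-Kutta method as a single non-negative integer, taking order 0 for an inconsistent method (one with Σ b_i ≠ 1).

2

b = (2/3, 1/3)
c = (0, 3/2)
Σ b_i: 2/3·1 + 1/3·1 = 1 ✓
b·c: 1/3·3/2 = 1/2 ✓; 2 stages ⇒ order 2.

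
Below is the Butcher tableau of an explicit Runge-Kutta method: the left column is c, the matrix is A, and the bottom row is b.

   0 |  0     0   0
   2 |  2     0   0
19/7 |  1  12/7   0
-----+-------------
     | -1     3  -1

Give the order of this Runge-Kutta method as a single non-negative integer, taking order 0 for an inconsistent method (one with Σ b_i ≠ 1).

b = (-1, 3, -1)
c = (0, 2, 19/7)
Ac = (0, 0, 24/7)
Σ b_i: (-1)·1 + 3·1 + (-1)·1 = 1 ✓
b·c: 3·2 + (-1)·19/7 = 23/7 ≠ 1/2 ⇒ order 1.

1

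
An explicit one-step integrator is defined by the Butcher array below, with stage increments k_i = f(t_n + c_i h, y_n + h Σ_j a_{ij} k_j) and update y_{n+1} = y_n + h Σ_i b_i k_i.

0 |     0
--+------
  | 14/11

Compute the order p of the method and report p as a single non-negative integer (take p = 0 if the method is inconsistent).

0

b = (14/11)
c = (0)
Σ b_i: 14/11·1 = 14/11 ≠ 1 ⇒ order 0.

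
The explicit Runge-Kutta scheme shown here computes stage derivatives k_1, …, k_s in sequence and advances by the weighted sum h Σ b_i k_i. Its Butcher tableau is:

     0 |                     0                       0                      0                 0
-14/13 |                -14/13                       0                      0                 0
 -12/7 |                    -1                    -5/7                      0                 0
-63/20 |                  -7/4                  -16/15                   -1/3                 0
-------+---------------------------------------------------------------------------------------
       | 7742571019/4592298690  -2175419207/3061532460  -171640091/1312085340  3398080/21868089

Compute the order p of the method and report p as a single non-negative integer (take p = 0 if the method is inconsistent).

b = (7742571019/4592298690, -2175419207/3061532460, -171640091/1312085340, 3398080/21868089)
c = (0, -14/13, -12/7, -63/20)
Ac = (0, 0, 10/13, 2348/1365)
Σ b_i: 7742571019/4592298690·1 + (-2175419207/3061532460)·1 + (-171640091/1312085340)·1 + 3398080/21868089·1 = 1 ✓
b·c: (-2175419207/3061532460)·(-14/13) + (-171640091/1312085340)·(-12/7) + 3398080/21868089·(-63/20) = 1/2 ✓
b·c²: (-2175419207/3061532460)·196/169 + (-171640091/1312085340)·144/49 + 3398080/21868089·3969/400 = 1/3 ✓
b·Ac: (-171640091/1312085340)·10/13 + 3398080/21868089·2348/1365 = 1/6 ✓
b·c³: (-2175419207/3061532460)·(-2744/2197) + (-171640091/1312085340)·(-1728/343) + 3398080/21868089·(-250047/8000) = -164688907933/49749902475 ≠ 1/4 ⇒ order 3.
b·(c∘Ac): (-171640091/1312085340)·(-120/91) + 3398080/21868089·(-1761/325) = -951603646/1421425785 ≠ 1/8
b·Ac²: (-171640091/1312085340)·(-140/169) + 3398080/21868089·(-275344/124215) = -156600289/663332033 ≠ 1/12
b·A²c: 3398080/21868089·(-10/39) = -33980800/852855471 ≠ 1/24

3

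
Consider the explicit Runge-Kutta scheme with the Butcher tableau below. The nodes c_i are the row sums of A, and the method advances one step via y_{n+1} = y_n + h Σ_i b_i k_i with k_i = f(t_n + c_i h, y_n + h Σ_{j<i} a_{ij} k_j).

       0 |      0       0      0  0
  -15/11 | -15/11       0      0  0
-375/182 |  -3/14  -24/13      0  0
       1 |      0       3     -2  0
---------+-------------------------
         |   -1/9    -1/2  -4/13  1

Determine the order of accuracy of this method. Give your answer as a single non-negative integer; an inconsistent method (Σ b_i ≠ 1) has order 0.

0

b = (-1/9, -1/2, -4/13, 1)
c = (0, -15/11, -375/182, 1)
Ac = (0, 0, 360/143, 30/1001)
Σ b_i: (-1/9)·1 + (-1/2)·1 + (-4/13)·1 + 1·1 = 19/234 ≠ 1 ⇒ order 0.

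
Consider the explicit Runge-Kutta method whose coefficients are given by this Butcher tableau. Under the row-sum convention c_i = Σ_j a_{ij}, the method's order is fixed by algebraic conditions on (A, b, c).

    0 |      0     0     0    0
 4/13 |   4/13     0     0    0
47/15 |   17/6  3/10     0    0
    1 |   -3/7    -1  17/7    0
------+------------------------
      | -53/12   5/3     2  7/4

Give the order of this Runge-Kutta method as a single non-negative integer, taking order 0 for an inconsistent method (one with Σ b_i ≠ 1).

1

b = (-53/12, 5/3, 2, 7/4)
c = (0, 4/13, 47/15, 1)
Ac = (0, 0, 6/65, 9967/1365)
Σ b_i: (-53/12)·1 + 5/3·1 + 2·1 + 7/4·1 = 1 ✓
b·c: 5/3·4/13 + 2·47/15 + 7/4·1 = 6653/780 ≠ 1/2 ⇒ order 1.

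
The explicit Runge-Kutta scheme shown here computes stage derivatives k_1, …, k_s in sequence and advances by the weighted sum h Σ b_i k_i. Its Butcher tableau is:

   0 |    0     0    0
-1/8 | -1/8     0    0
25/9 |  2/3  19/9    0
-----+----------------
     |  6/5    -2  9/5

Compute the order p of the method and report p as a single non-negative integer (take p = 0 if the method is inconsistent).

b = (6/5, -2, 9/5)
c = (0, -1/8, 25/9)
Ac = (0, 0, -19/72)
Σ b_i: 6/5·1 + (-2)·1 + 9/5·1 = 1 ✓
b·c: (-2)·(-1/8) + 9/5·25/9 = 21/4 ≠ 1/2 ⇒ order 1.

1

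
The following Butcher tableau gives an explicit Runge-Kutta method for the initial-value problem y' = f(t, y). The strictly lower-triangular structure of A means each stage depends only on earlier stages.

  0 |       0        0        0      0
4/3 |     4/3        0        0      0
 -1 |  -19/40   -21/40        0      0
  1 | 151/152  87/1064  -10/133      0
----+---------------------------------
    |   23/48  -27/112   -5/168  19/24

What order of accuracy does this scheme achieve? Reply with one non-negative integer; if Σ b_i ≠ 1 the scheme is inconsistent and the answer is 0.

4

b = (23/48, -27/112, -5/168, 19/24)
c = (0, 4/3, -1, 1)
Ac = (0, 0, -7/10, 7/38)
Σ b_i: 23/48·1 + (-27/112)·1 + (-5/168)·1 + 19/24·1 = 1 ✓
b·c: (-27/112)·4/3 + (-5/168)·(-1) + 19/24·1 = 1/2 ✓
b·c²: (-27/112)·16/9 + (-5/168)·1 + 19/24·1 = 1/3 ✓
b·Ac: (-5/168)·(-7/10) + 19/24·7/38 = 1/6 ✓
b·c³: (-27/112)·64/27 + (-5/168)·(-1) + 19/24·1 = 1/4 ✓
b·(c∘Ac): (-5/168)·7/10 + 19/24·7/38 = 1/8 ✓
b·Ac²: (-5/168)·(-14/15) + 19/24·4/57 = 1/12 ✓
b·A²c: 19/24·1/19 = 1/24 ✓; 4 stages ⇒ order 4.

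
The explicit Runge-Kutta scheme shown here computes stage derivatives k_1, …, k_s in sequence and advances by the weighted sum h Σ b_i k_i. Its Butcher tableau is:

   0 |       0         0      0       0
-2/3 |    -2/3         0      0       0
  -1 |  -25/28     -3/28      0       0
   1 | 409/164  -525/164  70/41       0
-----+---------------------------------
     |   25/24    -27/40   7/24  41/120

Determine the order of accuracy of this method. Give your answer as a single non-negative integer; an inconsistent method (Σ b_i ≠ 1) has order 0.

b = (25/24, -27/40, 7/24, 41/120)
c = (0, -2/3, -1, 1)
Ac = (0, 0, 1/14, 35/82)
Σ b_i: 25/24·1 + (-27/40)·1 + 7/24·1 + 41/120·1 = 1 ✓
b·c: (-27/40)·(-2/3) + 7/24·(-1) + 41/120·1 = 1/2 ✓
b·c²: (-27/40)·4/9 + 7/24·1 + 41/120·1 = 1/3 ✓
b·Ac: 7/24·1/14 + 41/120·35/82 = 1/6 ✓
b·c³: (-27/40)·(-8/27) + 7/24·(-1) + 41/120·1 = 1/4 ✓
b·(c∘Ac): 7/24·(-1/14) + 41/120·35/82 = 1/8 ✓
b·Ac²: 7/24·(-1/21) + 41/120·35/123 = 1/12 ✓
b·A²c: 41/120·5/41 = 1/24 ✓; 4 stages ⇒ order 4.

4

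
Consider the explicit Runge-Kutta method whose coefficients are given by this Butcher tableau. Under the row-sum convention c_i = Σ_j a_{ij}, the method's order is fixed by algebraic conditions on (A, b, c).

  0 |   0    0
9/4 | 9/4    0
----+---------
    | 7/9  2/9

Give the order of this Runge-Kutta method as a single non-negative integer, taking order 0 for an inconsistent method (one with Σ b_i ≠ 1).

b = (7/9, 2/9)
c = (0, 9/4)
Σ b_i: 7/9·1 + 2/9·1 = 1 ✓
b·c: 2/9·9/4 = 1/2 ✓; 2 stages ⇒ order 2.

2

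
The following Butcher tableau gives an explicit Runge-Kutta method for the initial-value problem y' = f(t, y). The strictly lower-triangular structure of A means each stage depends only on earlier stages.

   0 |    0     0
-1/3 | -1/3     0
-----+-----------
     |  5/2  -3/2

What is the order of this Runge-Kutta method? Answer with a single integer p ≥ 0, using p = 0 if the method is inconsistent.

b = (5/2, -3/2)
c = (0, -1/3)
Σ b_i: 5/2·1 + (-3/2)·1 = 1 ✓
b·c: (-3/2)·(-1/3) = 1/2 ✓; 2 stages ⇒ order 2.

2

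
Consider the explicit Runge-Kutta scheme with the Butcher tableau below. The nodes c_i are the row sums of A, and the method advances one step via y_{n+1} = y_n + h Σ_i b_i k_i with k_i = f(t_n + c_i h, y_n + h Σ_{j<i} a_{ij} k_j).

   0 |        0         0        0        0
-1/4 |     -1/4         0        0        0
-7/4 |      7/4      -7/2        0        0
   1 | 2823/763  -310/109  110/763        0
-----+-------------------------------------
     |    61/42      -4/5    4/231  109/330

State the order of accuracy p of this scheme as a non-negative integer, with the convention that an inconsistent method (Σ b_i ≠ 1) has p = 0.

b = (61/42, -4/5, 4/231, 109/330)
c = (0, -1/4, -7/4, 1)
Ac = (0, 0, 7/8, 50/109)
Σ b_i: 61/42·1 + (-4/5)·1 + 4/231·1 + 109/330·1 = 1 ✓
b·c: (-4/5)·(-1/4) + 4/231·(-7/4) + 109/330·1 = 1/2 ✓
b·c²: (-4/5)·1/16 + 4/231·49/16 + 109/330·1 = 1/3 ✓
b·Ac: 4/231·7/8 + 109/330·50/109 = 1/6 ✓
b·c³: (-4/5)·(-1/64) + 4/231·(-343/64) + 109/330·1 = 1/4 ✓
b·(c∘Ac): 4/231·(-49/32) + 109/330·50/109 = 1/8 ✓
b·Ac²: 4/231·(-7/32) + 109/330·115/436 = 1/12 ✓
b·A²c: 109/330·55/436 = 1/24 ✓; 4 stages ⇒ order 4.

4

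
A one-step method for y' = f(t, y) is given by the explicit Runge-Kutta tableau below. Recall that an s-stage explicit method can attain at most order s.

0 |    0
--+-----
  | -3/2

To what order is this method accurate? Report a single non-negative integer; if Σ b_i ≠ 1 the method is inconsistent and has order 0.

b = (-3/2)
c = (0)
Σ b_i: (-3/2)·1 = -3/2 ≠ 1 ⇒ order 0.

0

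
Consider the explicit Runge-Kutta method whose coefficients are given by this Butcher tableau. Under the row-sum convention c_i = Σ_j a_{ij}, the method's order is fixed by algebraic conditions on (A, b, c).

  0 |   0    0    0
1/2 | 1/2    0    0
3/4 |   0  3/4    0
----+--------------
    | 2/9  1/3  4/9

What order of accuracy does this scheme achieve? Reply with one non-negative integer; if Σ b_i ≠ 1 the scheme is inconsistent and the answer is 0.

3

b = (2/9, 1/3, 4/9)
c = (0, 1/2, 3/4)
Ac = (0, 0, 3/8)
Σ b_i: 2/9·1 + 1/3·1 + 4/9·1 = 1 ✓
b·c: 1/3·1/2 + 4/9·3/4 = 1/2 ✓
b·c²: 1/3·1/4 + 4/9·9/16 = 1/3 ✓
b·Ac: 4/9·3/8 = 1/6 ✓; 3 stages ⇒ order 3.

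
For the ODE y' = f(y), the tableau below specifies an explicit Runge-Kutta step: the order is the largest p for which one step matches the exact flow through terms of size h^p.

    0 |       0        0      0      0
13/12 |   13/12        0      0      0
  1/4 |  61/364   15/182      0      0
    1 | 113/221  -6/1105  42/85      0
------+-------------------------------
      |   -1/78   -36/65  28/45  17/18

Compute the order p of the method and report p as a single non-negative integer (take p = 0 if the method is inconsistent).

b = (-1/78, -36/65, 28/45, 17/18)
c = (0, 13/12, 1/4, 1)
Ac = (0, 0, 5/56, 2/17)
Σ b_i: (-1/78)·1 + (-36/65)·1 + 28/45·1 + 17/18·1 = 1 ✓
b·c: (-36/65)·13/12 + 28/45·1/4 + 17/18·1 = 1/2 ✓
b·c²: (-36/65)·169/144 + 28/45·1/16 + 17/18·1 = 1/3 ✓
b·Ac: 28/45·5/56 + 17/18·2/17 = 1/6 ✓
b·c³: (-36/65)·2197/1728 + 28/45·1/64 + 17/18·1 = 1/4 ✓
b·(c∘Ac): 28/45·5/224 + 17/18·2/17 = 1/8 ✓
b·Ac²: 28/45·65/672 + 17/18·5/204 = 1/12 ✓
b·A²c: 17/18·3/68 = 1/24 ✓; 4 stages ⇒ order 4.

4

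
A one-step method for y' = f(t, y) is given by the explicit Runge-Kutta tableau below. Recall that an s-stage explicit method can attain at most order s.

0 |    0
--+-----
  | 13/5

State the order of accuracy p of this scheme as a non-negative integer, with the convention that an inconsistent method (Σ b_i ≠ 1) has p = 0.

0

b = (13/5)
c = (0)
Σ b_i: 13/5·1 = 13/5 ≠ 1 ⇒ order 0.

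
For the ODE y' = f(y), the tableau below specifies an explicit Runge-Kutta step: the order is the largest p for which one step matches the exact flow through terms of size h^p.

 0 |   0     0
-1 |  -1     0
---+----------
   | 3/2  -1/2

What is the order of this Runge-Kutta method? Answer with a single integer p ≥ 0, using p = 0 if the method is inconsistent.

b = (3/2, -1/2)
c = (0, -1)
Σ b_i: 3/2·1 + (-1/2)·1 = 1 ✓
b·c: (-1/2)·(-1) = 1/2 ✓; 2 stages ⇒ order 2.

2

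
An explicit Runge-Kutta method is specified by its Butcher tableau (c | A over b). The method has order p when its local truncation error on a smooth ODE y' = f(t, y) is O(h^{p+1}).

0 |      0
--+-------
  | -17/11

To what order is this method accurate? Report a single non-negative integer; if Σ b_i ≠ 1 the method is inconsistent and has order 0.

0

b = (-17/11)
c = (0)
Σ b_i: (-17/11)·1 = -17/11 ≠ 1 ⇒ order 0.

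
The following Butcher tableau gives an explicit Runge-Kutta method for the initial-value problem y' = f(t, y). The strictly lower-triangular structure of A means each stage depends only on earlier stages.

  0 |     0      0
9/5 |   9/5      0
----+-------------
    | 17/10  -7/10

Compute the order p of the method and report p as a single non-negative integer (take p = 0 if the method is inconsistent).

1

b = (17/10, -7/10)
c = (0, 9/5)
Σ b_i: 17/10·1 + (-7/10)·1 = 1 ✓
b·c: (-7/10)·9/5 = -63/50 ≠ 1/2 ⇒ order 1.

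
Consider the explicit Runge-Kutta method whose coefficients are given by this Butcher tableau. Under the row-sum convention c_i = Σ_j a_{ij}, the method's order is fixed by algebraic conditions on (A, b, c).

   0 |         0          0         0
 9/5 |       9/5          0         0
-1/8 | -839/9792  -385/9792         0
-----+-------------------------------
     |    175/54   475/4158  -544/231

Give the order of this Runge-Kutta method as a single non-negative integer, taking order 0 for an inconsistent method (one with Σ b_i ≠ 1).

b = (175/54, 475/4158, -544/231)
c = (0, 9/5, -1/8)
Ac = (0, 0, -77/1088)
Σ b_i: 175/54·1 + 475/4158·1 + (-544/231)·1 = 1 ✓
b·c: 475/4158·9/5 + (-544/231)·(-1/8) = 1/2 ✓
b·c²: 475/4158·81/25 + (-544/231)·1/64 = 1/3 ✓
b·Ac: (-544/231)·(-77/1088) = 1/6 ✓; 3 stages ⇒ order 3.

3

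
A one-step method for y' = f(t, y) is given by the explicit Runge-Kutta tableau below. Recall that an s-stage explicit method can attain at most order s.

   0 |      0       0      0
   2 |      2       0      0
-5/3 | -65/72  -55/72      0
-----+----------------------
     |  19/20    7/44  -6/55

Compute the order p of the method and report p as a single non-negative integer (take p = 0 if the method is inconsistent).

b = (19/20, 7/44, -6/55)
c = (0, 2, -5/3)
Ac = (0, 0, -55/36)
Σ b_i: 19/20·1 + 7/44·1 + (-6/55)·1 = 1 ✓
b·c: 7/44·2 + (-6/55)·(-5/3) = 1/2 ✓
b·c²: 7/44·4 + (-6/55)·25/9 = 1/3 ✓
b·Ac: (-6/55)·(-55/36) = 1/6 ✓; 3 stages ⇒ order 3.

3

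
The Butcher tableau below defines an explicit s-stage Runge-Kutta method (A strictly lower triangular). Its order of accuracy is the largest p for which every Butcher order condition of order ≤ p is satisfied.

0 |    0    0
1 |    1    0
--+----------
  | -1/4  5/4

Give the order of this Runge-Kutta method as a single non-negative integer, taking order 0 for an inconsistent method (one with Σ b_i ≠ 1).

b = (-1/4, 5/4)
c = (0, 1)
Σ b_i: (-1/4)·1 + 5/4·1 = 1 ✓
b·c: 5/4·1 = 5/4 ≠ 1/2 ⇒ order 1.

1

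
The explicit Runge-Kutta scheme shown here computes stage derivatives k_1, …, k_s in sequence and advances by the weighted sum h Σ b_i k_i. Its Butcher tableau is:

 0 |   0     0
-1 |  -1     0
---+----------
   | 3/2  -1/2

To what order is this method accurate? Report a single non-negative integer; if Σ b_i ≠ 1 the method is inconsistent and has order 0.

b = (3/2, -1/2)
c = (0, -1)
Σ b_i: 3/2·1 + (-1/2)·1 = 1 ✓
b·c: (-1/2)·(-1) = 1/2 ✓; 2 stages ⇒ order 2.

2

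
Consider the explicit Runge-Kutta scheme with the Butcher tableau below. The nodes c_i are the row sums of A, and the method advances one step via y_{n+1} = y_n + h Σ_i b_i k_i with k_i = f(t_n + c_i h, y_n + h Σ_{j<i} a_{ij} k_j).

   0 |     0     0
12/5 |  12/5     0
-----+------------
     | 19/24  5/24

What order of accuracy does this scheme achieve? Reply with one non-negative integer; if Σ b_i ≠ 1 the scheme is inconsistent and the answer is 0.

b = (19/24, 5/24)
c = (0, 12/5)
Σ b_i: 19/24·1 + 5/24·1 = 1 ✓
b·c: 5/24·12/5 = 1/2 ✓; 2 stages ⇒ order 2.

2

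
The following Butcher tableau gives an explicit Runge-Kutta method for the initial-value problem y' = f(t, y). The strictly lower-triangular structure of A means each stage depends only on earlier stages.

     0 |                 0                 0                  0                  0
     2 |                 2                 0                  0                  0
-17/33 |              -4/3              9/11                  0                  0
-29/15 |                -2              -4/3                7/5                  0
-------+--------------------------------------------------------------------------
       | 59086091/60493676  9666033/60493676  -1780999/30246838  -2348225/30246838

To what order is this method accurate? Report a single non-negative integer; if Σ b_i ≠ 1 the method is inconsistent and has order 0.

b = (59086091/60493676, 9666033/60493676, -1780999/30246838, -2348225/30246838)
c = (0, 2, -17/33, -29/15)
Ac = (0, 0, 18/11, -559/165)
Σ b_i: 59086091/60493676·1 + 9666033/60493676·1 + (-1780999/30246838)·1 + (-2348225/30246838)·1 = 1 ✓
b·c: 9666033/60493676·2 + (-1780999/30246838)·(-17/33) + (-2348225/30246838)·(-29/15) = 1/2 ✓
b·c²: 9666033/60493676·4 + (-1780999/30246838)·289/1089 + (-2348225/30246838)·841/225 = 1/3 ✓
b·Ac: (-1780999/30246838)·18/11 + (-2348225/30246838)·(-559/165) = 1/6 ✓
b·c³: 9666033/60493676·8 + (-1780999/30246838)·(-4913/35937) + (-2348225/30246838)·(-24389/3375) = 13829497741/7486092405 ≠ 1/4 ⇒ order 3.
b·(c∘Ac): (-1780999/30246838)·(-102/121) + (-2348225/30246838)·16211/2475 = -124913687/272221542 ≠ 1/8
b·Ac²: (-1780999/30246838)·36/11 + (-2348225/30246838)·(-27017/5445) = 576447139/2994436962 ≠ 1/12
b·A²c: (-2348225/30246838)·126/55 = -2689785/15123419 ≠ 1/24

3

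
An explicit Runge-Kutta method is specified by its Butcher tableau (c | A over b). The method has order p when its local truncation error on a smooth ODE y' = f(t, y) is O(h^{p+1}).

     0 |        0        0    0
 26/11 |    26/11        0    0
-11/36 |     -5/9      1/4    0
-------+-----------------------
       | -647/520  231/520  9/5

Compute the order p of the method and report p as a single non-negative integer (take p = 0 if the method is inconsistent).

2

b = (-647/520, 231/520, 9/5)
c = (0, 26/11, -11/36)
Ac = (0, 0, 13/22)
Σ b_i: (-647/520)·1 + 231/520·1 + 9/5·1 = 1 ✓
b·c: 231/520·26/11 + 9/5·(-11/36) = 1/2 ✓
b·c²: 231/520·676/121 + 9/5·121/1296 = 20987/7920 ≠ 1/3 ⇒ order 2.
b·Ac: 9/5·13/22 = 117/110 ≠ 1/6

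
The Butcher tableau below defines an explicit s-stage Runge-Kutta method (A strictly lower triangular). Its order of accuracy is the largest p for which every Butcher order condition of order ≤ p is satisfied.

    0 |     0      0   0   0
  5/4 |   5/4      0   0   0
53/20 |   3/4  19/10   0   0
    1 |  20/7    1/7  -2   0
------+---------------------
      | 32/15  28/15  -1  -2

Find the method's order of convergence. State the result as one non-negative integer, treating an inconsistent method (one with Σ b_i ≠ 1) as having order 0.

1

b = (32/15, 28/15, -1, -2)
c = (0, 5/4, 53/20, 1)
Ac = (0, 0, 19/8, -717/140)
Σ b_i: 32/15·1 + 28/15·1 + (-1)·1 + (-2)·1 = 1 ✓
b·c: 28/15·5/4 + (-1)·53/20 + (-2)·1 = -139/60 ≠ 1/2 ⇒ order 1.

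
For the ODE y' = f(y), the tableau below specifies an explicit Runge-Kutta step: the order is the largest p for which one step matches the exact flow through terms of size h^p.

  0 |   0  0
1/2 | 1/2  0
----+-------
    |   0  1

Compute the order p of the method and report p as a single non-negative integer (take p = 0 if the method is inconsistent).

2

b = (0, 1)
c = (0, 1/2)
Σ b_i: 1·1 = 1 ✓
b·c: 1·1/2 = 1/2 ✓; 2 stages ⇒ order 2.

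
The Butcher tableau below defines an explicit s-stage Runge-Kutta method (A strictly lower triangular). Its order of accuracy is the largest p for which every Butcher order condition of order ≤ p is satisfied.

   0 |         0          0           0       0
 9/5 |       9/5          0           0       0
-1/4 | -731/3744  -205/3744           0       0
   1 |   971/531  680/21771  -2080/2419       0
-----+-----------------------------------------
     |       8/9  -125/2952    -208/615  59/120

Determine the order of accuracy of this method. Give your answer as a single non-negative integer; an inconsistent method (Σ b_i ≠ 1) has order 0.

4

b = (8/9, -125/2952, -208/615, 59/120)
c = (0, 9/5, -1/4, 1)
Ac = (0, 0, -41/416, 16/59)
Σ b_i: 8/9·1 + (-125/2952)·1 + (-208/615)·1 + 59/120·1 = 1 ✓
b·c: (-125/2952)·9/5 + (-208/615)·(-1/4) + 59/120·1 = 1/2 ✓
b·c²: (-125/2952)·81/25 + (-208/615)·1/16 + 59/120·1 = 1/3 ✓
b·Ac: (-208/615)·(-41/416) + 59/120·16/59 = 1/6 ✓
b·c³: (-125/2952)·729/125 + (-208/615)·(-1/64) + 59/120·1 = 1/4 ✓
b·(c∘Ac): (-208/615)·41/1664 + 59/120·16/59 = 1/8 ✓
b·Ac²: (-208/615)·(-369/2080) + 59/120·14/295 = 1/12 ✓
b·A²c: 59/120·5/59 = 1/24 ✓; 4 stages ⇒ order 4.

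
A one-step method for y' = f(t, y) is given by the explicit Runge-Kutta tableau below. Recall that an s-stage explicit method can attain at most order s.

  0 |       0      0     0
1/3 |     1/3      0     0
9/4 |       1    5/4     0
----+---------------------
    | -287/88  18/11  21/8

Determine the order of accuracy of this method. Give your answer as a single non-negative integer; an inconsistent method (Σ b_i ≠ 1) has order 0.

b = (-287/88, 18/11, 21/8)
c = (0, 1/3, 9/4)
Ac = (0, 0, 5/12)
Σ b_i: (-287/88)·1 + 18/11·1 + 21/8·1 = 1 ✓
b·c: 18/11·1/3 + 21/8·9/4 = 2271/352 ≠ 1/2 ⇒ order 1.

1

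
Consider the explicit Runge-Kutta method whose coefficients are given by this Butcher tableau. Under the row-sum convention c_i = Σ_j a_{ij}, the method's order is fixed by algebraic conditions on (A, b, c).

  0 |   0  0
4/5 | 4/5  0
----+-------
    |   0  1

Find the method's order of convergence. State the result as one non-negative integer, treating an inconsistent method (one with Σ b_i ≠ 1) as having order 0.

1

b = (0, 1)
c = (0, 4/5)
Σ b_i: 1·1 = 1 ✓
b·c: 1·4/5 = 4/5 ≠ 1/2 ⇒ order 1.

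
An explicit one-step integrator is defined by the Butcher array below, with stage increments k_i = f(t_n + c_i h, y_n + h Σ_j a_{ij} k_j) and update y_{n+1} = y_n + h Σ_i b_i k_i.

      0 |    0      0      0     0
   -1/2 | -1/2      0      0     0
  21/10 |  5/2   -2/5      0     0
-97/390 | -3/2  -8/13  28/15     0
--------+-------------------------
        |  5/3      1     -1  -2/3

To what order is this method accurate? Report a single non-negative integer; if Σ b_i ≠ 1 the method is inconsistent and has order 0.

1

b = (5/3, 1, -1, -2/3)
c = (0, -1/2, 21/10, -97/390)
Ac = (0, 0, 1/5, 1374/325)
Σ b_i: 5/3·1 + 1·1 + (-1)·1 + (-2/3)·1 = 1 ✓
b·c: 1·(-1/2) + (-1)·21/10 + (-2/3)·(-97/390) = -1424/585 ≠ 1/2 ⇒ order 1.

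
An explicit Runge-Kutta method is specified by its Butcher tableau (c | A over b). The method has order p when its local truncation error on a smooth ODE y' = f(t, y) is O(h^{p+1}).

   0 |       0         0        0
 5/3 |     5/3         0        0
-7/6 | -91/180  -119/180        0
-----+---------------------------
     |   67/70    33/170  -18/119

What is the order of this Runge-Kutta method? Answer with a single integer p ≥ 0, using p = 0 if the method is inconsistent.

b = (67/70, 33/170, -18/119)
c = (0, 5/3, -7/6)
Ac = (0, 0, -119/108)
Σ b_i: 67/70·1 + 33/170·1 + (-18/119)·1 = 1 ✓
b·c: 33/170·5/3 + (-18/119)·(-7/6) = 1/2 ✓
b·c²: 33/170·25/9 + (-18/119)·49/36 = 1/3 ✓
b·Ac: (-18/119)·(-119/108) = 1/6 ✓; 3 stages ⇒ order 3.

3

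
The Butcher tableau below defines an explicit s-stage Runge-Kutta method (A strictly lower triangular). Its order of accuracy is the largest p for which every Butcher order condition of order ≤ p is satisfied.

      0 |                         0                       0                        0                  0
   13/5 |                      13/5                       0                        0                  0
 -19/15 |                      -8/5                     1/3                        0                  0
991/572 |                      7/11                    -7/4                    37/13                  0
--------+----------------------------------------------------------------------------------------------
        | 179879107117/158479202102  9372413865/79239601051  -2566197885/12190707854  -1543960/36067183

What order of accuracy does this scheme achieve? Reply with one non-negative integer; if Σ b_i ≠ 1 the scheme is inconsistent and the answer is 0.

3

b = (179879107117/158479202102, 9372413865/79239601051, -2566197885/12190707854, -1543960/36067183)
c = (0, 13/5, -19/15, 991/572)
Ac = (0, 0, 13/15, -6361/780)
Σ b_i: 179879107117/158479202102·1 + 9372413865/79239601051·1 + (-2566197885/12190707854)·1 + (-1543960/36067183)·1 = 1 ✓
b·c: 9372413865/79239601051·13/5 + (-2566197885/12190707854)·(-19/15) + (-1543960/36067183)·991/572 = 1/2 ✓
b·c²: 9372413865/79239601051·169/25 + (-2566197885/12190707854)·361/225 + (-1543960/36067183)·982081/327184 = 1/3 ✓
b·Ac: (-2566197885/12190707854)·13/15 + (-1543960/36067183)·(-6361/780) = 1/6 ✓
b·c³: 9372413865/79239601051·2197/125 + (-2566197885/12190707854)·(-6859/3375) + (-1543960/36067183)·973242271/187149248 = 325779865022669/142631281891800 ≠ 1/4 ⇒ order 3.
b·(c∘Ac): (-2566197885/12190707854)·(-247/225) + (-1543960/36067183)·(-6303751/446160) = 25476006078/30476769635 ≠ 1/8
b·Ac²: (-2566197885/12190707854)·169/75 + (-1543960/36067183)·(-84983/11700) = -1379061647/8439720822 ≠ 1/12
b·A²c: (-1543960/36067183)·37/15 = -11425304/108201549 ≠ 1/24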